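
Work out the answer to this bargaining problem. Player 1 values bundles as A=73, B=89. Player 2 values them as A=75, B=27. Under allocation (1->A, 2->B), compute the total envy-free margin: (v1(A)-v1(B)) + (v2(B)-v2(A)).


Step 1: Player 1's margin = v1(A) - v1(B) = 73 - 89 = -16
Step 2: Player 2's margin = v2(B) - v2(A) = 27 - 75 = -48
Step 3: Total margin = -16 + -48 = -64

-64


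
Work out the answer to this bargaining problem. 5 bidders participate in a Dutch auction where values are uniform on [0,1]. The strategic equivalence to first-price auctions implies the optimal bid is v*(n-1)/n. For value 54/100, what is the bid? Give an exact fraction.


Step 1: Dutch auctions are strategically equivalent to first-price auctions
Step 2: The equilibrium bid is b(v) = v*(n-1)/n
Step 3: b = 27/50 * 4/5
Step 4: b = 54/125

54/125


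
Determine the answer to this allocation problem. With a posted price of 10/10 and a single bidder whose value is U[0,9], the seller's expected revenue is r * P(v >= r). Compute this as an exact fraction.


Step 1: Posted price r = 1, value support [0,9]
Step 2: P(v >= r) = (9 - 1)/9 = 8/9
Step 3: Expected revenue = r * P(v >= r) = 1 * 8/9
Step 4: Revenue = 8/9

8/9


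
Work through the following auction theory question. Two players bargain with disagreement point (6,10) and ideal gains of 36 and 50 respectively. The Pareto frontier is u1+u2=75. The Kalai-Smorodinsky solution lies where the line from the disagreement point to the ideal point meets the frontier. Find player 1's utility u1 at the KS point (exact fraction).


Step 1: At the KS point, (u1-d1)/r1 = (u2-d2)/r2 = t and u1+u2 = 75
Step 2: u1 = d1 + r1*t and u2 = d2 + r2*t, so (d1 + r1*t) + (d2 + r2*t) = 75
Step 3: t = (75 - 6 - 10)/(36 + 50) = 59/86
Step 4: u1 = d1 + r1*t = 6 + 36 * 59/86 = 1320/43
Step 5: (Check: u2 = d2 + r2*t = 1905/43; u1+u2 = 1320/43 + 1905/43 = 75, on the frontier.)

1320/43


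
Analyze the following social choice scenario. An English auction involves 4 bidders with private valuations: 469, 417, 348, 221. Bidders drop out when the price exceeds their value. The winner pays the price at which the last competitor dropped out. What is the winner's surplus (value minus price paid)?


Step 1: Identify the highest value: 469
Step 2: Identify the second-highest value: 417
Step 3: The final price = second-highest value = 417
Step 4: Surplus = 469 - 417 = 52

52


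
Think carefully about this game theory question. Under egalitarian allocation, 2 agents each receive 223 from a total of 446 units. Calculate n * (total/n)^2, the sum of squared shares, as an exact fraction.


Step 1: Each agent's share = 446/2 = 223
Step 2: Square of each share = (223)^2 = 49729
Step 3: Sum of squares = 2 * 49729 = 99458

99458


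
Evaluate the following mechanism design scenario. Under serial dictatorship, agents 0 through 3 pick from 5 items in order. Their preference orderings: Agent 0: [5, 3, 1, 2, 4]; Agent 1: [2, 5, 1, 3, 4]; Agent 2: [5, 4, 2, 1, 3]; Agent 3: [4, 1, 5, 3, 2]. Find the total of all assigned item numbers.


Step 1: Agent 0 picks item 5
Step 2: Agent 1 picks item 2
Step 3: Agent 2 picks item 4
Step 4: Agent 3 picks item 1
Step 5: Sum = 5 + 2 + 4 + 1 = 12

12


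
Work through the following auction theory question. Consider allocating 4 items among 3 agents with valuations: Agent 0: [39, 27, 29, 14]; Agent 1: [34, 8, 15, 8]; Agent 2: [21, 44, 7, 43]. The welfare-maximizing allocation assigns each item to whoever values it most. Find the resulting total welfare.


Step 1: For each item, find the maximum value among all agents.
Step 2: Item 0 -> Agent 0 (value 39)
Step 3: Item 1 -> Agent 2 (value 44)
Step 4: Item 2 -> Agent 0 (value 29)
Step 5: Item 3 -> Agent 2 (value 43)
Step 6: Total welfare = 39 + 44 + 29 + 43 = 155

155


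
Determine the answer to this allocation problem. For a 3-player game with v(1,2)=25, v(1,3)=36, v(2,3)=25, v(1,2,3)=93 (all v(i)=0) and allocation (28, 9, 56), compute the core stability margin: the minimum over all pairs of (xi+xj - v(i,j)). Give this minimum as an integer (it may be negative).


Step 1: Slack for coalition (1,2): x1+x2 - v12 = 37 - 25 = 12
Step 2: Slack for coalition (1,3): x1+x3 - v13 = 84 - 36 = 48
Step 3: Slack for coalition (2,3): x2+x3 - v23 = 65 - 25 = 40
Step 4: Minimum slack = min(12, 48, 40) = 12, attained by (1,2); no pair can gain by deviating, so the allocation is in the core

12


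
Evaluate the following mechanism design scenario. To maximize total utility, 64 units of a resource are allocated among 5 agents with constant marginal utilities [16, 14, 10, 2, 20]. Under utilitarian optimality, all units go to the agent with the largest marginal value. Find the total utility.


Step 1: The marginal utilities are [16, 14, 10, 2, 20]
Step 2: The highest marginal utility is 20
Step 3: All 64 units go to that agent
Step 4: Total utility = 20 * 64 = 1280

1280


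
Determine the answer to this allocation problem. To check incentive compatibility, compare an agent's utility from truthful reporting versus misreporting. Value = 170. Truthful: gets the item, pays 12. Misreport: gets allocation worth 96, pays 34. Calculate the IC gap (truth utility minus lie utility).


Step 1: U(truth) = value - payment = 170 - 12 = 158
Step 2: U(lie) = allocation - payment = 96 - 34 = 62
Step 3: IC gap = 158 - 62 = 96

96


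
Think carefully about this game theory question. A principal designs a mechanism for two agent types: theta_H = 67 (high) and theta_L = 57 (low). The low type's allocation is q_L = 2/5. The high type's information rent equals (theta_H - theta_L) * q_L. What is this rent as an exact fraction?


Step 1: theta_H - theta_L = 67 - 57 = 10
Step 2: Information rent = (theta_H - theta_L) * q_L
Step 3: = 10 * 2/5
Step 4: = 4

4


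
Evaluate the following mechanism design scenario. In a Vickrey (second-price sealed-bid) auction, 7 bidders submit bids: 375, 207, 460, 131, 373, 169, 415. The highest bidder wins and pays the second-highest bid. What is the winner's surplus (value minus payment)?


Step 1: Sort bids in descending order: 460, 415, 375, 373, 207, 169, 131
Step 2: The winning bid is the highest: 460
Step 3: The payment equals the second-highest bid: 415
Step 4: Surplus = winner's bid - payment = 460 - 415 = 45

45


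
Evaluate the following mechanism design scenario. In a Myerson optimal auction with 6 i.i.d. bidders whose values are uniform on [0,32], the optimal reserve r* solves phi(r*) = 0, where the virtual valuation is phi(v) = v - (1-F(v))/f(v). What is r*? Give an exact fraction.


Step 1: For U[0,32], F(v) = v/32 and f(v) = 1/32
Step 2: phi(v) = v - (1 - v/32)/(1/32) = v - (32 - v) = 2v - 32
Step 3: Set phi(r*) = 0: 2r* - 32 = 0
Step 4: r* = 32/2 = 16 (the number of bidders n = 6 does not enter)

16


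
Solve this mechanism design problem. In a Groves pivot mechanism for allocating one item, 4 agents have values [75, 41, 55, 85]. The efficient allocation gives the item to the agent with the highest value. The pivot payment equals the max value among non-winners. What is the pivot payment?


Step 1: The efficient winner is agent 3 with value 85
Step 2: Other agents' values: [75, 41, 55]
Step 3: Pivot payment = max(others) = 75
Step 4: The winner pays 75

75


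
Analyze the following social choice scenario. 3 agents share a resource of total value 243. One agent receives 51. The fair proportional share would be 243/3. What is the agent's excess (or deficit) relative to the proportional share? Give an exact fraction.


Step 1: Proportional share = 243/3 = 81
Step 2: Agent's actual allocation = 51
Step 3: Excess = 51 - 81 = -30

-30


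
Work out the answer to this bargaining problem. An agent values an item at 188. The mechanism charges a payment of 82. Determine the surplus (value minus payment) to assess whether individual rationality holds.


Step 1: Surplus = value - payment = 188 - 82 = 106
Step 2: IR is satisfied (surplus >= 0)

106


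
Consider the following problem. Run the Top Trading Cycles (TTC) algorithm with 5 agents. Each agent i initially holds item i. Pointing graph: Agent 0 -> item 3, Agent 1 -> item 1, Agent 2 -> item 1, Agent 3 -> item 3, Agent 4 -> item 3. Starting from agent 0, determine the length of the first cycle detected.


Step 1: Trace the pointer graph from agent 0: 0 -> 3 -> 3
Step 2: A cycle is detected when we revisit agent 3
Step 3: The cycle is: 3 -> 3
Step 4: Cycle length = 1

1


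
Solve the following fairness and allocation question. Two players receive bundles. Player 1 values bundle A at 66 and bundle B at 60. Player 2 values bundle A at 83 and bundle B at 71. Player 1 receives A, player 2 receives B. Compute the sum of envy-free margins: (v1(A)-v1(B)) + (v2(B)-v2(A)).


Step 1: Player 1's margin = v1(A) - v1(B) = 66 - 60 = 6
Step 2: Player 2's margin = v2(B) - v2(A) = 71 - 83 = -12
Step 3: Total margin = 6 + -12 = -6

-6


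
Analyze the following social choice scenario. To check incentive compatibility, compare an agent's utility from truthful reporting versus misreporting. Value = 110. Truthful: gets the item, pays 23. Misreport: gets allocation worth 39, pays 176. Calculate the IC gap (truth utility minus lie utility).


Step 1: U(truth) = value - payment = 110 - 23 = 87
Step 2: U(lie) = allocation - payment = 39 - 176 = -137
Step 3: IC gap = 87 - (-137) = 224

224


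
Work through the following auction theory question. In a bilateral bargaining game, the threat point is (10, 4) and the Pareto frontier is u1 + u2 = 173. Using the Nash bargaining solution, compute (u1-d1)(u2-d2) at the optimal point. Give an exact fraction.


Step 1: The Nash solution splits surplus symmetrically above the disagreement point
Step 2: u1 = (total + d1 - d2)/2 = (173 + 10 - 4)/2 = 179/2
Step 3: u2 = (total - d1 + d2)/2 = (173 - 10 + 4)/2 = 167/2
Step 4: Nash product = (179/2 - 10) * (167/2 - 4)
Step 5: = 159/2 * 159/2 = 25281/4

25281/4


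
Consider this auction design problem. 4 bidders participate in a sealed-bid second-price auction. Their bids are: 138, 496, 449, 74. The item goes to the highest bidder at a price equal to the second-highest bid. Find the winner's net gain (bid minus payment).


Step 1: Sort bids in descending order: 496, 449, 138, 74
Step 2: The winning bid is the highest: 496
Step 3: The payment equals the second-highest bid: 449
Step 4: Surplus = winner's bid - payment = 496 - 449 = 47

47


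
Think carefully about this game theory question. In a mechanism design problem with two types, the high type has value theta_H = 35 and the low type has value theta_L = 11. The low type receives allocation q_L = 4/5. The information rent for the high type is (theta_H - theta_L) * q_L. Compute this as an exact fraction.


Step 1: theta_H - theta_L = 35 - 11 = 24
Step 2: Information rent = (theta_H - theta_L) * q_L
Step 3: = 24 * 4/5
Step 4: = 96/5

96/5


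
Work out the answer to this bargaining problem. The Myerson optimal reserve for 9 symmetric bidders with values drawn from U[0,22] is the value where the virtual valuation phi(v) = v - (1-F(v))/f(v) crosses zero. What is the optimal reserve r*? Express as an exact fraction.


Step 1: For U[0,22], F(v) = v/22 and f(v) = 1/22
Step 2: phi(v) = v - (1 - v/22)/(1/22) = v - (22 - v) = 2v - 22
Step 3: Set phi(r*) = 0: 2r* - 22 = 0
Step 4: r* = 22/2 = 11 (the number of bidders n = 9 does not enter)

11


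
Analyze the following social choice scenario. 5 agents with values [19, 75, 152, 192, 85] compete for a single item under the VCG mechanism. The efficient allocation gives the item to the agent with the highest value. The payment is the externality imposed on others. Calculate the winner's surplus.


Step 1: The winner is the agent with the highest value: agent 3 with value 192
Step 2: Values of other agents: [19, 75, 152, 85]
Step 3: VCG payment = max of others' values = 152
Step 4: Surplus = 192 - 152 = 40

40


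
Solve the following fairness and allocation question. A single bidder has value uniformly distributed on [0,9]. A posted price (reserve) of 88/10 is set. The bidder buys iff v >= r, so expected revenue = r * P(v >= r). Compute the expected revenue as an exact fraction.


Step 1: Posted price r = 44/5, value support [0,9]
Step 2: P(v >= r) = (9 - 44/5)/9 = 1/45
Step 3: Expected revenue = r * P(v >= r) = 44/5 * 1/45
Step 4: Revenue = 44/225

44/225


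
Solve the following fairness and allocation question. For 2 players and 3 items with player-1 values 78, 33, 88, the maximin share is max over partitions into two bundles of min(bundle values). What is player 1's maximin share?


Step 1: Item values = 78, 33, 88
Step 2: Enumerate all 2-bundle partitions and take the smaller bundle:
  Partition 1: {78} vs {33,88} -> bundles 78, 121; min = 78
  Partition 2: {33} vs {78,88} -> bundles 33, 166; min = 33
  Partition 3: {88} vs {78,33} -> bundles 88, 111; min = 88
Step 3: MMS = max(78, 33, 88) = 88

88


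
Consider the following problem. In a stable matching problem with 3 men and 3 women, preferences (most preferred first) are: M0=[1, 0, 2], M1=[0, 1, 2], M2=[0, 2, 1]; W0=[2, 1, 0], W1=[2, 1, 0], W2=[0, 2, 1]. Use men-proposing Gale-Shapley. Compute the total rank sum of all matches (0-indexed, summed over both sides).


Step 1: Run Gale-Shapley (men propose, women hold best offer):
  M0 proposes to W1; she accepts
  M1 proposes to W0; she accepts
  M2 proposes to W0; she switches from M1
  M1 proposes to W1; she switches from M0
  M0 proposes to W0; rejected
  M0 proposes to W2; she accepts
Step 2: Final matching: W0-M2, W1-M1, W2-M0
Step 3: 0-indexed ranks (man's rank of his match, then woman's): 0 + 0 + 1 + 1 + 2 + 0
Step 4: Total rank sum = 4

4


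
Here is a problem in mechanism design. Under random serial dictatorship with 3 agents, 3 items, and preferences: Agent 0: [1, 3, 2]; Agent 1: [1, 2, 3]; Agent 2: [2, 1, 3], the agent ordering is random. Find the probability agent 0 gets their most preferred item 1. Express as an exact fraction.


Step 1: Agent 0 wants item 1
Step 2: There are 6 possible orderings of agents
Step 3: In 3 orderings, agent 0 gets item 1
Step 4: Probability = 3/6 = 1/2

1/2


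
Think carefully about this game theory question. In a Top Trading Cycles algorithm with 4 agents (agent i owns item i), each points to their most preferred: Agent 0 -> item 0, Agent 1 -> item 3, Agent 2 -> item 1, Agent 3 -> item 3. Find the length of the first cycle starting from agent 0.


Step 1: Trace the pointer graph from agent 0: 0 -> 0
Step 2: A cycle is detected when we revisit agent 0
Step 3: The cycle is: 0 -> 0
Step 4: Cycle length = 1

1


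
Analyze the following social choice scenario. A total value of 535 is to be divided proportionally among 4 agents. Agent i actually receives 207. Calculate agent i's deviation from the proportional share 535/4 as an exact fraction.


Step 1: Proportional share = 535/4
Step 2: Agent's actual allocation = 207
Step 3: Excess = 207 - 535/4 = 293/4

293/4


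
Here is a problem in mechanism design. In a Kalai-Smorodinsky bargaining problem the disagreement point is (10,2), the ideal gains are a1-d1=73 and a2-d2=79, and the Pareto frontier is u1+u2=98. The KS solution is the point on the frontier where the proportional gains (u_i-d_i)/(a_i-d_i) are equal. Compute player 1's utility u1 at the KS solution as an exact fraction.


Step 1: At the KS point, (u1-d1)/r1 = (u2-d2)/r2 = t and u1+u2 = 98
Step 2: u1 = d1 + r1*t and u2 = d2 + r2*t, so (d1 + r1*t) + (d2 + r2*t) = 98
Step 3: t = (98 - 10 - 2)/(73 + 79) = 86/152 = 43/76
Step 4: u1 = d1 + r1*t = 10 + 73 * 43/76 = 3899/76
Step 5: (Check: u2 = d2 + r2*t = 3549/76; u1+u2 = 3899/76 + 3549/76 = 98, on the frontier.)

3899/76


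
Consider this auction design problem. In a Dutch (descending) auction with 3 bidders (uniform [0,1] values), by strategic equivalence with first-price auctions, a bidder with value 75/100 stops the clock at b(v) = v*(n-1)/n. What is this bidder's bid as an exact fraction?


Step 1: Dutch auctions are strategically equivalent to first-price auctions
Step 2: The equilibrium bid is b(v) = v*(n-1)/n
Step 3: b = 3/4 * 2/3
Step 4: b = 1/2

1/2


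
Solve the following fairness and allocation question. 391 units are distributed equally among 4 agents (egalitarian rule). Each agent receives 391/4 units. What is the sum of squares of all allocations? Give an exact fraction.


Step 1: Each agent's share = 391/4
Step 2: Square of each share = (391/4)^2 = 152881/16
Step 3: Sum of squares = 4 * 152881/16 = 152881/4

152881/4


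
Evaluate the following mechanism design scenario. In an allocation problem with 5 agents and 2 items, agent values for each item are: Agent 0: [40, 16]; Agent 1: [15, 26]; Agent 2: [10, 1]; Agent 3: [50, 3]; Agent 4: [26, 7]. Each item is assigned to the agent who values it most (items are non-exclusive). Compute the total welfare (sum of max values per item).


Step 1: For each item, find the maximum value among all agents.
Step 2: Item 0 -> Agent 3 (value 50)
Step 3: Item 1 -> Agent 1 (value 26)
Step 4: Total welfare = 50 + 26 = 76

76


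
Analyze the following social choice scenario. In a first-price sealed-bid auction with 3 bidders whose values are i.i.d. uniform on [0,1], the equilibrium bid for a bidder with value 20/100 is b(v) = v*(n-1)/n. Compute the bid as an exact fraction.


Step 1: The symmetric BNE bidding function is b(v) = v * (n-1) / n
Step 2: Substitute v = 1/5 and n = 3
Step 3: b = 1/5 * 2/3
Step 4: b = 2/15

2/15


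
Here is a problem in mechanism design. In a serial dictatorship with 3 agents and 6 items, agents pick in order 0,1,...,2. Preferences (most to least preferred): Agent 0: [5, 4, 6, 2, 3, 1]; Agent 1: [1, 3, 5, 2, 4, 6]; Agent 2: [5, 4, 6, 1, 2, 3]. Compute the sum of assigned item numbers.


Step 1: Agent 0 picks item 5
Step 2: Agent 1 picks item 1
Step 3: Agent 2 picks item 4
Step 4: Sum = 5 + 1 + 4 = 10

10


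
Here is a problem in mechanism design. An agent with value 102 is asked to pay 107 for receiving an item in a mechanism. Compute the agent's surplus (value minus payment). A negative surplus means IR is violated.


Step 1: Surplus = value - payment = 102 - 107 = -5
Step 2: IR is violated (surplus < 0)

-5


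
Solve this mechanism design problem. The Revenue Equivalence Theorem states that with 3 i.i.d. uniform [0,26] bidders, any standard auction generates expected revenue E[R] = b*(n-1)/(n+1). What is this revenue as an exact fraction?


Step 1: By Revenue Equivalence, expected revenue = b*(n-1)/(n+1)
Step 2: Substituting n = 3, b = 26
Step 3: Revenue = 26*(3-1)/(3+1) = 26*2/4
Step 4: Revenue = 52/4 = 13

13


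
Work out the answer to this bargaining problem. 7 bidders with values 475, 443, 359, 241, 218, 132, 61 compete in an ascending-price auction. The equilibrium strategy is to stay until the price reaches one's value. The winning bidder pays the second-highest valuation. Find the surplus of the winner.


Step 1: Identify the highest value: 475
Step 2: Identify the second-highest value: 443
Step 3: The final price = second-highest value = 443
Step 4: Surplus = 475 - 443 = 32

32


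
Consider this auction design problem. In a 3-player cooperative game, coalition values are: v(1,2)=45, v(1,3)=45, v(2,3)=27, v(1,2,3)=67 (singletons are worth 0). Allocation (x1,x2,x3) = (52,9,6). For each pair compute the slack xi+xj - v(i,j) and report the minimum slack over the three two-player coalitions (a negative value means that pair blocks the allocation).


Step 1: Slack for coalition (1,2): x1+x2 - v12 = 61 - 45 = 16
Step 2: Slack for coalition (1,3): x1+x3 - v13 = 58 - 45 = 13
Step 3: Slack for coalition (2,3): x2+x3 - v23 = 15 - 27 = -12
Step 4: Minimum slack = min(16, 13, -12) = -12, attained by (2,3); coalition (2,3) can block (slack < 0), so the allocation is not in the core

-12


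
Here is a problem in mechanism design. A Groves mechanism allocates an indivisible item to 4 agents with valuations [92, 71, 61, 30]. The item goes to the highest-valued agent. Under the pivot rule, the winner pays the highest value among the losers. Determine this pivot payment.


Step 1: The efficient winner is agent 0 with value 92
Step 2: Other agents' values: [71, 61, 30]
Step 3: Pivot payment = max(others) = 71
Step 4: The winner pays 71

71


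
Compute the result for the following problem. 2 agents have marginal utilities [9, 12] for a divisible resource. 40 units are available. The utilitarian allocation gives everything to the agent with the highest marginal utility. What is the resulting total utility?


Step 1: The marginal utilities are [9, 12]
Step 2: The highest marginal utility is 12
Step 3: All 40 units go to that agent
Step 4: Total utility = 12 * 40 = 480

480


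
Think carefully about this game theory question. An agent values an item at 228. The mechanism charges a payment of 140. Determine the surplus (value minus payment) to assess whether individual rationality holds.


Step 1: Surplus = value - payment = 228 - 140 = 88
Step 2: IR is satisfied (surplus >= 0)

88


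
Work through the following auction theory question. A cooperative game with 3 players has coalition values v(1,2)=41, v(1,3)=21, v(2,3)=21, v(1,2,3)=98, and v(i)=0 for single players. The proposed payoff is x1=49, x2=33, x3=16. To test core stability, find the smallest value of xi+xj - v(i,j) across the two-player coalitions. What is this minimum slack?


Step 1: Slack for coalition (1,2): x1+x2 - v12 = 82 - 41 = 41
Step 2: Slack for coalition (1,3): x1+x3 - v13 = 65 - 21 = 44
Step 3: Slack for coalition (2,3): x2+x3 - v23 = 49 - 21 = 28
Step 4: Minimum slack = min(41, 44, 28) = 28, attained by (2,3); no pair can gain by deviating, so the allocation is in the core

28


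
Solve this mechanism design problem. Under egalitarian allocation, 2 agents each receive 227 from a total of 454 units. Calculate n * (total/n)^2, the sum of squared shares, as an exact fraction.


Step 1: Each agent's share = 454/2 = 227
Step 2: Square of each share = (227)^2 = 51529
Step 3: Sum of squares = 2 * 51529 = 103058

103058


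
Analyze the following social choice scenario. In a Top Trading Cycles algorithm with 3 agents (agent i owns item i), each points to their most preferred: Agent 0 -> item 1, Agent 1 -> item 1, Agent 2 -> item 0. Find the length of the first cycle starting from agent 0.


Step 1: Trace the pointer graph from agent 0: 0 -> 1 -> 1
Step 2: A cycle is detected when we revisit agent 1
Step 3: The cycle is: 1 -> 1
Step 4: Cycle length = 1

1


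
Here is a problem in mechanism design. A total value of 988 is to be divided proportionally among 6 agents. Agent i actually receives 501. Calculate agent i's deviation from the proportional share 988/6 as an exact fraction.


Step 1: Proportional share = 988/6 = 494/3
Step 2: Agent's actual allocation = 501
Step 3: Excess = 501 - 494/3 = 1009/3

1009/3


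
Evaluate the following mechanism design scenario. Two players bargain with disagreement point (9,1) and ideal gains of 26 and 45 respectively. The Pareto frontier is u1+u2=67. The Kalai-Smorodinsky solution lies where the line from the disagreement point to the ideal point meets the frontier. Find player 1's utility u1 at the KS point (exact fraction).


Step 1: At the KS point, (u1-d1)/r1 = (u2-d2)/r2 = t and u1+u2 = 67
Step 2: u1 = d1 + r1*t and u2 = d2 + r2*t, so (d1 + r1*t) + (d2 + r2*t) = 67
Step 3: t = (67 - 9 - 1)/(26 + 45) = 57/71
Step 4: u1 = d1 + r1*t = 9 + 26 * 57/71 = 2121/71
Step 5: (Check: u2 = d2 + r2*t = 2636/71; u1+u2 = 2121/71 + 2636/71 = 67, on the frontier.)

2121/71


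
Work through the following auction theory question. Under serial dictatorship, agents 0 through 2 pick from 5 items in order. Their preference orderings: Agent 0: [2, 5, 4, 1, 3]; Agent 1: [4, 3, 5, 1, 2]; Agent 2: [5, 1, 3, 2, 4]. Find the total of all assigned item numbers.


Step 1: Agent 0 picks item 2
Step 2: Agent 1 picks item 4
Step 3: Agent 2 picks item 5
Step 4: Sum = 2 + 4 + 5 = 11

11


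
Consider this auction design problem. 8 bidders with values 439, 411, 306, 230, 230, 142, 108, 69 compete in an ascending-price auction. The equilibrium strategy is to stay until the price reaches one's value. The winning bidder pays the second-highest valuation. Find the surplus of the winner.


Step 1: Identify the highest value: 439
Step 2: Identify the second-highest value: 411
Step 3: The final price = second-highest value = 411
Step 4: Surplus = 439 - 411 = 28

28


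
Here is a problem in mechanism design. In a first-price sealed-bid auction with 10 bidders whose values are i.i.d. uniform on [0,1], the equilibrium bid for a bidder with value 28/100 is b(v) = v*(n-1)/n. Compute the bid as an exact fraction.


Step 1: The symmetric BNE bidding function is b(v) = v * (n-1) / n
Step 2: Substitute v = 7/25 and n = 10
Step 3: b = 7/25 * 9/10
Step 4: b = 63/250

63/250


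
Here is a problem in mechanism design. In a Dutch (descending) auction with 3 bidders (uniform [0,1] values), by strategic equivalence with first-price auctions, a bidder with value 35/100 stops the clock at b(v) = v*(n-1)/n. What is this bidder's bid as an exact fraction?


Step 1: Dutch auctions are strategically equivalent to first-price auctions
Step 2: The equilibrium bid is b(v) = v*(n-1)/n
Step 3: b = 7/20 * 2/3
Step 4: b = 7/30

7/30


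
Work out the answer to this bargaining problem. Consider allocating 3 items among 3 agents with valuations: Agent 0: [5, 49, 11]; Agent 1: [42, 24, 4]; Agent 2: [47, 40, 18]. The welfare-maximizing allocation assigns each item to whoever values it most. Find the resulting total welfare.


Step 1: For each item, find the maximum value among all agents.
Step 2: Item 0 -> Agent 2 (value 47)
Step 3: Item 1 -> Agent 0 (value 49)
Step 4: Item 2 -> Agent 2 (value 18)
Step 5: Total welfare = 47 + 49 + 18 = 114

114


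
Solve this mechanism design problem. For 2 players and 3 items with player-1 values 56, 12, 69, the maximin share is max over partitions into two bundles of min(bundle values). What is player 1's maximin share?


Step 1: Item values = 56, 12, 69
Step 2: Enumerate all 2-bundle partitions and take the smaller bundle:
  Partition 1: {56} vs {12,69} -> bundles 56, 81; min = 56
  Partition 2: {12} vs {56,69} -> bundles 12, 125; min = 12
  Partition 3: {69} vs {56,12} -> bundles 69, 68; min = 68
Step 3: MMS = max(56, 12, 68) = 68

68


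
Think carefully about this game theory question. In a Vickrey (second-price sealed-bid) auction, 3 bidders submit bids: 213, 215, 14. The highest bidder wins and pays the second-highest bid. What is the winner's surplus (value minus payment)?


Step 1: Sort bids in descending order: 215, 213, 14
Step 2: The winning bid is the highest: 215
Step 3: The payment equals the second-highest bid: 213
Step 4: Surplus = winner's bid - payment = 215 - 213 = 2

2


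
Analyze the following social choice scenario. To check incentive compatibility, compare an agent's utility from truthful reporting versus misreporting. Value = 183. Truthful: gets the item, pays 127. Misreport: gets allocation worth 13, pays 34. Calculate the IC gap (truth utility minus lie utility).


Step 1: U(truth) = value - payment = 183 - 127 = 56
Step 2: U(lie) = allocation - payment = 13 - 34 = -21
Step 3: IC gap = 56 - (-21) = 77

77


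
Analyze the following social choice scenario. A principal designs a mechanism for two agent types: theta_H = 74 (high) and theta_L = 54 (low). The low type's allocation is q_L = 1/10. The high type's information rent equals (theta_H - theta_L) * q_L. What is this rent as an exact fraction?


Step 1: theta_H - theta_L = 74 - 54 = 20
Step 2: Information rent = (theta_H - theta_L) * q_L
Step 3: = 20 * 1/10
Step 4: = 2

2


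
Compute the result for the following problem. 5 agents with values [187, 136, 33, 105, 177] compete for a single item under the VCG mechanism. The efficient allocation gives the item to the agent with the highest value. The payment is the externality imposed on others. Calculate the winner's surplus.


Step 1: The winner is the agent with the highest value: agent 0 with value 187
Step 2: Values of other agents: [136, 33, 105, 177]
Step 3: VCG payment = max of others' values = 177
Step 4: Surplus = 187 - 177 = 10

10


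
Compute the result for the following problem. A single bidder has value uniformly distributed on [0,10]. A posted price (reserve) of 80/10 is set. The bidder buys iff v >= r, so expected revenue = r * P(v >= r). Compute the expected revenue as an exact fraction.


Step 1: Posted price r = 8, value support [0,10]
Step 2: P(v >= r) = (10 - 8)/10 = 1/5
Step 3: Expected revenue = r * P(v >= r) = 8 * 1/5
Step 4: Revenue = 8/5

8/5


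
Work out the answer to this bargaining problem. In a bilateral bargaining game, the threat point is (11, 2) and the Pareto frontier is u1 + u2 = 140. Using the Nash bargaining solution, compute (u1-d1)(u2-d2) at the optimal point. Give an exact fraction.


Step 1: The Nash solution splits surplus symmetrically above the disagreement point
Step 2: u1 = (total + d1 - d2)/2 = (140 + 11 - 2)/2 = 149/2
Step 3: u2 = (total - d1 + d2)/2 = (140 - 11 + 2)/2 = 131/2
Step 4: Nash product = (149/2 - 11) * (131/2 - 2)
Step 5: = 127/2 * 127/2 = 16129/4

16129/4


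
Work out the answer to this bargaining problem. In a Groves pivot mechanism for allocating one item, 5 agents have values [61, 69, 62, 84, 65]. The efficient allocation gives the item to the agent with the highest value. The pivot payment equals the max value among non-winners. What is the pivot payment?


Step 1: The efficient winner is agent 3 with value 84
Step 2: Other agents' values: [61, 69, 62, 65]
Step 3: Pivot payment = max(others) = 69
Step 4: The winner pays 69

69


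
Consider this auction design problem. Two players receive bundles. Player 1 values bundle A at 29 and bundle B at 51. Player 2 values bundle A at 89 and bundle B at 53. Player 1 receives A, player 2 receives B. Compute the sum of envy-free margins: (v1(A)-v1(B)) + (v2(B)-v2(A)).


Step 1: Player 1's margin = v1(A) - v1(B) = 29 - 51 = -22
Step 2: Player 2's margin = v2(B) - v2(A) = 53 - 89 = -36
Step 3: Total margin = -22 + -36 = -58

-58


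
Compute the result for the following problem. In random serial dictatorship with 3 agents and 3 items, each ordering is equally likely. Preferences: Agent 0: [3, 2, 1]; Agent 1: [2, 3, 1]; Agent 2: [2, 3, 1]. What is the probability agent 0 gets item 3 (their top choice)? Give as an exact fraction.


Step 1: Agent 0 wants item 3
Step 2: There are 6 possible orderings of agents
Step 3: In 4 orderings, agent 0 gets item 3
Step 4: Probability = 4/6 = 2/3

2/3


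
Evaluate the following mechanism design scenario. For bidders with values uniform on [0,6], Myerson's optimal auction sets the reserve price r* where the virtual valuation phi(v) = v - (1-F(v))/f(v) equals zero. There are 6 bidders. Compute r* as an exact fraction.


Step 1: For U[0,6], F(v) = v/6 and f(v) = 1/6
Step 2: phi(v) = v - (1 - v/6)/(1/6) = v - (6 - v) = 2v - 6
Step 3: Set phi(r*) = 0: 2r* - 6 = 0
Step 4: r* = 6/2 = 3 (the number of bidders n = 6 does not enter)

3


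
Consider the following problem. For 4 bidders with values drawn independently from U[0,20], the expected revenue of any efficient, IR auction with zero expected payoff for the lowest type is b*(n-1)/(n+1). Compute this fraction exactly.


Step 1: By Revenue Equivalence, expected revenue = b*(n-1)/(n+1)
Step 2: Substituting n = 4, b = 20
Step 3: Revenue = 20*(4-1)/(4+1) = 20*3/5
Step 4: Revenue = 60/5 = 12

12


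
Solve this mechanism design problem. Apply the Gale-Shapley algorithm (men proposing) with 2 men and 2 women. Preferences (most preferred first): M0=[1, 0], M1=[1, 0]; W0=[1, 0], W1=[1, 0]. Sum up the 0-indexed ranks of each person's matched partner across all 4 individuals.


Step 1: Run Gale-Shapley (men propose, women hold best offer):
  M0 proposes to W1; she accepts
  M1 proposes to W1; she switches from M0
  M0 proposes to W0; she accepts
Step 2: Final matching: W0-M0, W1-M1
Step 3: 0-indexed ranks (man's rank of his match, then woman's): 1 + 1 + 0 + 0
Step 4: Total rank sum = 2

2


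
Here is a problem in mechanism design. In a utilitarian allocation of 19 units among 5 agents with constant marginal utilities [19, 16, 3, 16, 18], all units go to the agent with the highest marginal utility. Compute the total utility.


Step 1: The marginal utilities are [19, 16, 3, 16, 18]
Step 2: The highest marginal utility is 19
Step 3: All 19 units go to that agent
Step 4: Total utility = 19 * 19 = 361

361


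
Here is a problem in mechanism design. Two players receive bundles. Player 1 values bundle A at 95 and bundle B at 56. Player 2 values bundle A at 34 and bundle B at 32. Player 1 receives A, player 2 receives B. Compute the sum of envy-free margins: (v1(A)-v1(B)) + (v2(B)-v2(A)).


Step 1: Player 1's margin = v1(A) - v1(B) = 95 - 56 = 39
Step 2: Player 2's margin = v2(B) - v2(A) = 32 - 34 = -2
Step 3: Total margin = 39 + -2 = 37

37


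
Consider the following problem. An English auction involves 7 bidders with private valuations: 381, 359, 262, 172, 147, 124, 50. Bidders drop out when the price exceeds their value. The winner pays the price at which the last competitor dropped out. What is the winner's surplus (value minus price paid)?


Step 1: Identify the highest value: 381
Step 2: Identify the second-highest value: 359
Step 3: The final price = second-highest value = 359
Step 4: Surplus = 381 - 359 = 22

22


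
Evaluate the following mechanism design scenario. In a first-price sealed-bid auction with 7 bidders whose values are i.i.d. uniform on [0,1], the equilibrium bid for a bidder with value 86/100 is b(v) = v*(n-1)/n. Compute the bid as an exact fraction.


Step 1: The symmetric BNE bidding function is b(v) = v * (n-1) / n
Step 2: Substitute v = 43/50 and n = 7
Step 3: b = 43/50 * 6/7
Step 4: b = 129/175

129/175


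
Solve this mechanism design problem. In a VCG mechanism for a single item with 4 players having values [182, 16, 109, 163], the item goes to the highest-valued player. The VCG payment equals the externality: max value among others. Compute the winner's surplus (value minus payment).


Step 1: The winner is the agent with the highest value: agent 0 with value 182
Step 2: Values of other agents: [16, 109, 163]
Step 3: VCG payment = max of others' values = 163
Step 4: Surplus = 182 - 163 = 19

19


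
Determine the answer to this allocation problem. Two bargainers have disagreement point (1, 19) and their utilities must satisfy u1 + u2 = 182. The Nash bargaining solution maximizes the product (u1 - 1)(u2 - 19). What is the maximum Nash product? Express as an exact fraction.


Step 1: The Nash solution splits surplus symmetrically above the disagreement point
Step 2: u1 = (total + d1 - d2)/2 = (182 + 1 - 19)/2 = 82
Step 3: u2 = (total - d1 + d2)/2 = (182 - 1 + 19)/2 = 100
Step 4: Nash product = (82 - 1) * (100 - 19)
Step 5: = 81 * 81 = 6561

6561


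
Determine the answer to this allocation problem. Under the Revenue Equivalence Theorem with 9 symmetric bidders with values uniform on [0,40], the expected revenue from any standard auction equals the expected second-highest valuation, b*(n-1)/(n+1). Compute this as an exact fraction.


Step 1: By Revenue Equivalence, expected revenue = b*(n-1)/(n+1)
Step 2: Substituting n = 9, b = 40
Step 3: Revenue = 40*(9-1)/(9+1) = 40*8/10
Step 4: Revenue = 320/10 = 32

32


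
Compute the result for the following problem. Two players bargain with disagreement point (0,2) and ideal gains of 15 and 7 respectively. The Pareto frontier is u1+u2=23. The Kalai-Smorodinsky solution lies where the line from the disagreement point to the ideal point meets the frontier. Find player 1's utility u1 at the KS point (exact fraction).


Step 1: At the KS point, (u1-d1)/r1 = (u2-d2)/r2 = t and u1+u2 = 23
Step 2: u1 = d1 + r1*t and u2 = d2 + r2*t, so (d1 + r1*t) + (d2 + r2*t) = 23
Step 3: t = (23 - 0 - 2)/(15 + 7) = 21/22
Step 4: u1 = d1 + r1*t = 0 + 15 * 21/22 = 315/22
Step 5: (Check: u2 = d2 + r2*t = 191/22; u1+u2 = 315/22 + 191/22 = 23, on the frontier.)

315/22


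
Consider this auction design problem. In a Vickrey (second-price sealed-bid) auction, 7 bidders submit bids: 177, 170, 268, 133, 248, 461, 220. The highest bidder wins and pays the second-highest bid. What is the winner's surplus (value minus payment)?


Step 1: Sort bids in descending order: 461, 268, 248, 220, 177, 170, 133
Step 2: The winning bid is the highest: 461
Step 3: The payment equals the second-highest bid: 268
Step 4: Surplus = winner's bid - payment = 461 - 268 = 193

193


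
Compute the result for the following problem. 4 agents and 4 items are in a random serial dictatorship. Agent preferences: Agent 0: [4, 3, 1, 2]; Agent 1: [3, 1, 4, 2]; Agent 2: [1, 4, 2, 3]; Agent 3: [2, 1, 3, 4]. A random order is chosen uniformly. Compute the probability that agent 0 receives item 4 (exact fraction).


Step 1: Agent 0 wants item 4
Step 2: There are 24 possible orderings of agents
Step 3: In 24 orderings, agent 0 gets item 4
Step 4: Probability = 24/24 = 1

1


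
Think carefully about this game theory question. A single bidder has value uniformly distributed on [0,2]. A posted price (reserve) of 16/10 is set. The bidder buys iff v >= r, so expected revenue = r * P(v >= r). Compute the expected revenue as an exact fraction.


Step 1: Posted price r = 8/5, value support [0,2]
Step 2: P(v >= r) = (2 - 8/5)/2 = 1/5
Step 3: Expected revenue = r * P(v >= r) = 8/5 * 1/5
Step 4: Revenue = 8/25

8/25


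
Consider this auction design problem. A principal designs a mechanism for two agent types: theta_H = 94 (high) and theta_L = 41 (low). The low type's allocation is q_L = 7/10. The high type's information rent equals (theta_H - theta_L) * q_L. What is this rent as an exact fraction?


Step 1: theta_H - theta_L = 94 - 41 = 53
Step 2: Information rent = (theta_H - theta_L) * q_L
Step 3: = 53 * 7/10
Step 4: = 371/10

371/10


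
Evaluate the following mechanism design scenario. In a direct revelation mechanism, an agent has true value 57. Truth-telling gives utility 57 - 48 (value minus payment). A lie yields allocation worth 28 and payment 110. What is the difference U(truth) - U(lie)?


Step 1: U(truth) = value - payment = 57 - 48 = 9
Step 2: U(lie) = allocation - payment = 28 - 110 = -82
Step 3: IC gap = 9 - (-82) = 91

91


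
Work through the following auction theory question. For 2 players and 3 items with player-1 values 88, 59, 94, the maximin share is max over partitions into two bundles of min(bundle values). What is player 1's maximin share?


Step 1: Item values = 88, 59, 94
Step 2: Enumerate all 2-bundle partitions and take the smaller bundle:
  Partition 1: {88} vs {59,94} -> bundles 88, 153; min = 88
  Partition 2: {59} vs {88,94} -> bundles 59, 182; min = 59
  Partition 3: {94} vs {88,59} -> bundles 94, 147; min = 94
Step 3: MMS = max(88, 59, 94) = 94

94


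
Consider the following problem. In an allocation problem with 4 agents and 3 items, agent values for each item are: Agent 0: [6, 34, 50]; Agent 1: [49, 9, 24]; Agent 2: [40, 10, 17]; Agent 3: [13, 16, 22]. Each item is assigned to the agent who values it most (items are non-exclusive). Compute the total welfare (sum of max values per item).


Step 1: For each item, find the maximum value among all agents.
Step 2: Item 0 -> Agent 1 (value 49)
Step 3: Item 1 -> Agent 0 (value 34)
Step 4: Item 2 -> Agent 0 (value 50)
Step 5: Total welfare = 49 + 34 + 50 = 133

133


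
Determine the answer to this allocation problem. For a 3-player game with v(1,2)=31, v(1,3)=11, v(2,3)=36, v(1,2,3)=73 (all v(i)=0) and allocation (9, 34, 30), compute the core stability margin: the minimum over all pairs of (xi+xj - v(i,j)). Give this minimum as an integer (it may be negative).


Step 1: Slack for coalition (1,2): x1+x2 - v12 = 43 - 31 = 12
Step 2: Slack for coalition (1,3): x1+x3 - v13 = 39 - 11 = 28
Step 3: Slack for coalition (2,3): x2+x3 - v23 = 64 - 36 = 28
Step 4: Minimum slack = min(12, 28, 28) = 12, attained by (1,2); no pair can gain by deviating, so the allocation is in the core

12
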